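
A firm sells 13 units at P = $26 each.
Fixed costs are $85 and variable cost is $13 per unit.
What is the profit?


Total Revenue = P * Q = 26 * 13 = $338
Total Cost = FC + VC*Q = 85 + 13*13 = $254
Profit = TR - TC = 338 - 254 = $84

$84


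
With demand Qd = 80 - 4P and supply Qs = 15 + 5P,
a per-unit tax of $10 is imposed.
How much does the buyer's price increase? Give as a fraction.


With a per-unit tax, the buyer's price increase depends on relative slopes.
Supply slope: d = 5, Demand slope: b = 4
Buyer's price increase = d * tax / (b + d)
= 5 * 10 / (4 + 5)
= 50 / 9 = 50/9

50/9


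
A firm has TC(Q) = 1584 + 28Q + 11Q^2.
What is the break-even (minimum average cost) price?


AC(Q) = 1584/Q + 28 + 11Q
To minimize: dAC/dQ = -1584/Q^2 + 11 = 0
Q^2 = 1584/11 = 144
Q* = 12
Min AC = 1584/12 + 28 + 11*12
Min AC = 132 + 28 + 132 = 292

292


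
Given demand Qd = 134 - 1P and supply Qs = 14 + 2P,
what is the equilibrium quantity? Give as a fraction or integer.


First find equilibrium price:
134 - 1P = 14 + 2P
P* = 120/3 = 40
Then substitute into demand:
Q* = 134 - 1 * 40 = 94

94


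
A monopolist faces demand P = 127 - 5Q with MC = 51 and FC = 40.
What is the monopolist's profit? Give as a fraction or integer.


MR = MC: 127 - 10Q = 51
Q* = 38/5
P* = 127 - 5*38/5 = 89
Profit = (P* - MC)*Q* - FC
= (89 - 51)*38/5 - 40
= 38*38/5 - 40
= 1444/5 - 40 = 1244/5

1244/5


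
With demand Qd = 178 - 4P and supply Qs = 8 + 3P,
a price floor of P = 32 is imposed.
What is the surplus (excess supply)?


At P = 32:
Qd = 178 - 4*32 = 50
Qs = 8 + 3*32 = 104
Surplus = Qs - Qd = 104 - 50 = 54

54


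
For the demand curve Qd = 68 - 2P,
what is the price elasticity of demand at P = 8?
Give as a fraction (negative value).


dQ/dP = -2
At P = 8: Q = 68 - 2*8 = 52
E = (dQ/dP)(P/Q) = (-2)(8/52) = -4/13

-4/13


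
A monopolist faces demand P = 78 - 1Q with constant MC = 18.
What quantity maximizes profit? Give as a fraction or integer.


TR = P*Q = (78 - 1Q)Q = 78Q - 1Q^2
MR = dTR/dQ = 78 - 2Q
Set MR = MC:
78 - 2Q = 18
60 = 2Q
Q* = 60/2 = 30

30


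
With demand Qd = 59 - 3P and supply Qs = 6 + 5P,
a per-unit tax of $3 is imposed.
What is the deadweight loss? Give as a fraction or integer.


Pre-tax equilibrium quantity: Q* = 313/8
Post-tax equilibrium quantity: Q_tax = 67/2
Reduction in quantity: Q* - Q_tax = 45/8
DWL = (1/2) * tax * (Q* - Q_tax)
DWL = (1/2) * 3 * 45/8 = 135/16

135/16


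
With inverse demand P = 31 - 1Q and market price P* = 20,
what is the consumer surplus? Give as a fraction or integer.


Maximum willingness to pay (at Q=0): P_max = 31
Quantity demanded at P* = 20:
Q* = (31 - 20)/1 = 11
CS = (1/2) * Q* * (P_max - P*)
CS = (1/2) * 11 * (31 - 20)
CS = (1/2) * 11 * 11 = 121/2

121/2


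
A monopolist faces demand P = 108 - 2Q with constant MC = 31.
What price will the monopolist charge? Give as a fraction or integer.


MR = 108 - 4Q
Set MR = MC: 108 - 4Q = 31
Q* = 77/4
Substitute into demand:
P* = 108 - 2*77/4 = 139/2

139/2


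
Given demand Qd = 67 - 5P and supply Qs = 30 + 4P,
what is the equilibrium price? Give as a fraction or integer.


At equilibrium, Qd = Qs.
67 - 5P = 30 + 4P
67 - 30 = 5P + 4P
37 = 9P
P* = 37/9 = 37/9

37/9


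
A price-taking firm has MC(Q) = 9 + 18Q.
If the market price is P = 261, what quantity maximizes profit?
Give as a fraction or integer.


In perfect competition, profit is maximized where P = MC.
261 = 9 + 18Q
252 = 18Q
Q* = 252/18 = 14

14


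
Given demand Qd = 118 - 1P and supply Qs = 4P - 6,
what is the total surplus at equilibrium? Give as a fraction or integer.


Find equilibrium: 118 - 1P = 4P - 6
118 + 6 = 5P
P* = 124/5 = 124/5
Q* = 4*124/5 - 6 = 466/5
Inverse demand: P = 118 - Q/1, so P_max = 118
Inverse supply: P = 3/2 + Q/4, so P_min = 3/2
CS = (1/2) * 466/5 * (118 - 124/5) = 108578/25
PS = (1/2) * 466/5 * (124/5 - 3/2) = 54289/50
TS = CS + PS = 108578/25 + 54289/50 = 54289/10

54289/10


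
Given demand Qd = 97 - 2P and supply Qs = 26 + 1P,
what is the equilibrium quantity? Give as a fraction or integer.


First find equilibrium price:
97 - 2P = 26 + 1P
P* = 71/3 = 71/3
Then substitute into demand:
Q* = 97 - 2 * 71/3 = 149/3

149/3


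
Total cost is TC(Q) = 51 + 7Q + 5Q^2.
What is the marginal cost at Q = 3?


MC = dTC/dQ = 7 + 2*5*Q
At Q = 3:
MC = 7 + 10*3
MC = 7 + 30 = 37

37


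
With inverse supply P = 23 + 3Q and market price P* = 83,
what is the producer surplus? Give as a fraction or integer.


Minimum supply price (at Q=0): P_min = 23
Quantity supplied at P* = 83:
Q* = (83 - 23)/3 = 20
PS = (1/2) * Q* * (P* - P_min)
PS = (1/2) * 20 * (83 - 23)
PS = (1/2) * 20 * 60 = 600

600


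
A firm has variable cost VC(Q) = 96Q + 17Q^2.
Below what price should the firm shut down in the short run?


AVC(Q) = VC(Q)/Q = 96 + 17Q
AVC is increasing in Q, so minimum AVC is at Q -> 0+.
Min AVC = 96
The firm should shut down if P < 96.

96


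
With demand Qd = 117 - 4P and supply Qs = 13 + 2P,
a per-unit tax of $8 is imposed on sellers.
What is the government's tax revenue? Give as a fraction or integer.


With tax on sellers, new supply: Qs' = 13 + 2(P - 8)
= 2P - 3
New equilibrium quantity:
Q_new = 37
Tax revenue = tax * Q_new = 8 * 37 = 296

296


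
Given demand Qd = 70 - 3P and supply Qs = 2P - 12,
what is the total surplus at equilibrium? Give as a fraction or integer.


Find equilibrium: 70 - 3P = 2P - 12
70 + 12 = 5P
P* = 82/5 = 82/5
Q* = 2*82/5 - 12 = 104/5
Inverse demand: P = 70/3 - Q/3, so P_max = 70/3
Inverse supply: P = 6 + Q/2, so P_min = 6
CS = (1/2) * 104/5 * (70/3 - 82/5) = 5408/75
PS = (1/2) * 104/5 * (82/5 - 6) = 2704/25
TS = CS + PS = 5408/75 + 2704/25 = 2704/15

2704/15


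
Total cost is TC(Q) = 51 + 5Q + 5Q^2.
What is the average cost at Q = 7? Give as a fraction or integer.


TC(7) = 51 + 5*7 + 5*7^2
TC(7) = 51 + 35 + 245 = 331
AC = TC/Q = 331/7 = 331/7

331/7


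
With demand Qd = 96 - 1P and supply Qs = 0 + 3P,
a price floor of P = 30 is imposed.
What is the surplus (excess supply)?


At P = 30:
Qd = 96 - 1*30 = 66
Qs = 0 + 3*30 = 90
Surplus = Qs - Qd = 90 - 66 = 24

24


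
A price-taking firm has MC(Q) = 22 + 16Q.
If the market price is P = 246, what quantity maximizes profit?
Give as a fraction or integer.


In perfect competition, profit is maximized where P = MC.
246 = 22 + 16Q
224 = 16Q
Q* = 224/16 = 14

14


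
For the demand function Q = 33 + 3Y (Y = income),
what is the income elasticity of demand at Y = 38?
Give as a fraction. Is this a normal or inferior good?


dQ/dY = 3
At Y = 38: Q = 33 + 3*38 = 147
Ey = (dQ/dY)(Y/Q) = 3 * 38 / 147 = 38/49
Since Ey > 0, this is a normal good.

38/49 (normal good)


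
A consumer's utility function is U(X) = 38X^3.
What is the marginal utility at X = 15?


MU = dU/dX = 38*3*X^(3-1)
MU = 114*X^2
At X = 15:
MU = 114 * 15^2
MU = 114 * 225 = 25650

25650


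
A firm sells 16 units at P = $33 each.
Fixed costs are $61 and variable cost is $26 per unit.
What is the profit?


Total Revenue = P * Q = 33 * 16 = $528
Total Cost = FC + VC*Q = 61 + 26*16 = $477
Profit = TR - TC = 528 - 477 = $51

$51


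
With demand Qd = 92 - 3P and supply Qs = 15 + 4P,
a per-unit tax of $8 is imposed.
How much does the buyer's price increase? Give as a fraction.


With a per-unit tax, the buyer's price increase depends on relative slopes.
Supply slope: d = 4, Demand slope: b = 3
Buyer's price increase = d * tax / (b + d)
= 4 * 8 / (3 + 4)
= 32 / 7 = 32/7

32/7


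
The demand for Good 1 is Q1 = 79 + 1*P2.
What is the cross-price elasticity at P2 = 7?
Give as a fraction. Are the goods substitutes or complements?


dQ1/dP2 = 1
At P2 = 7: Q1 = 79 + 1*7 = 86
Exy = (dQ1/dP2)(P2/Q1) = 1 * 7 / 86 = 7/86
Since Exy > 0, the goods are substitutes.

7/86 (substitutes)


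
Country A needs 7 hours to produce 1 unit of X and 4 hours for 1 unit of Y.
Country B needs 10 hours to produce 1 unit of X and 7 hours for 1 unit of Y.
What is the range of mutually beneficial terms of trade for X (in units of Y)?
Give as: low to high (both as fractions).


Opportunity cost of X for Country A = hours_X / hours_Y = 7/4 = 7/4 units of Y
Opportunity cost of X for Country B = hours_X / hours_Y = 10/7 = 10/7 units of Y
Terms of trade must be between the two opportunity costs.
Range: 10/7 to 7/4

10/7 to 7/4


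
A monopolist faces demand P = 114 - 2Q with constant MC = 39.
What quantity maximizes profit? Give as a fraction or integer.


TR = P*Q = (114 - 2Q)Q = 114Q - 2Q^2
MR = dTR/dQ = 114 - 4Q
Set MR = MC:
114 - 4Q = 39
75 = 4Q
Q* = 75/4 = 75/4

75/4


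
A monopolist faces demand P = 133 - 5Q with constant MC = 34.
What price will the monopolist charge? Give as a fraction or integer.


MR = 133 - 10Q
Set MR = MC: 133 - 10Q = 34
Q* = 99/10
Substitute into demand:
P* = 133 - 5*99/10 = 167/2

167/2


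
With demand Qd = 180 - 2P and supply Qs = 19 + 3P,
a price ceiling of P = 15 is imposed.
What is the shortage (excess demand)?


At P = 15:
Qd = 180 - 2*15 = 150
Qs = 19 + 3*15 = 64
Shortage = Qd - Qs = 150 - 64 = 86

86


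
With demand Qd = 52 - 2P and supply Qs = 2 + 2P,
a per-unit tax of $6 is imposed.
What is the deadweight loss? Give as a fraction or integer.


Pre-tax equilibrium quantity: Q* = 27
Post-tax equilibrium quantity: Q_tax = 21
Reduction in quantity: Q* - Q_tax = 6
DWL = (1/2) * tax * (Q* - Q_tax)
DWL = (1/2) * 6 * 6 = 18

18


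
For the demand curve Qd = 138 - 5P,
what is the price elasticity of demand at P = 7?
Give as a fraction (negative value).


dQ/dP = -5
At P = 7: Q = 138 - 5*7 = 103
E = (dQ/dP)(P/Q) = (-5)(7/103) = -35/103

-35/103


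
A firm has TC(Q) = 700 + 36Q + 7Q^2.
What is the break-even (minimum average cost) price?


AC(Q) = 700/Q + 36 + 7Q
To minimize: dAC/dQ = -700/Q^2 + 7 = 0
Q^2 = 700/7 = 100
Q* = 10
Min AC = 700/10 + 36 + 7*10
Min AC = 70 + 36 + 70 = 176

176


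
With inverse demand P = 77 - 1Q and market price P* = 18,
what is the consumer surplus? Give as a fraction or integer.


Maximum willingness to pay (at Q=0): P_max = 77
Quantity demanded at P* = 18:
Q* = (77 - 18)/1 = 59
CS = (1/2) * Q* * (P_max - P*)
CS = (1/2) * 59 * (77 - 18)
CS = (1/2) * 59 * 59 = 3481/2

3481/2


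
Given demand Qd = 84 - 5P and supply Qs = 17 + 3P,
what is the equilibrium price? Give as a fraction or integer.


At equilibrium, Qd = Qs.
84 - 5P = 17 + 3P
84 - 17 = 5P + 3P
67 = 8P
P* = 67/8 = 67/8

67/8


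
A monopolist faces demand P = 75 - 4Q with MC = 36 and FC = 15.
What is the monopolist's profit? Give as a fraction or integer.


MR = MC: 75 - 8Q = 36
Q* = 39/8
P* = 75 - 4*39/8 = 111/2
Profit = (P* - MC)*Q* - FC
= (111/2 - 36)*39/8 - 15
= 39/2*39/8 - 15
= 1521/16 - 15 = 1281/16

1281/16


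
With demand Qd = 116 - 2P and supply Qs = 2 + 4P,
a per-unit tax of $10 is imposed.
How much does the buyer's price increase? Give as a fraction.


With a per-unit tax, the buyer's price increase depends on relative slopes.
Supply slope: d = 4, Demand slope: b = 2
Buyer's price increase = d * tax / (b + d)
= 4 * 10 / (2 + 4)
= 40 / 6 = 20/3

20/3


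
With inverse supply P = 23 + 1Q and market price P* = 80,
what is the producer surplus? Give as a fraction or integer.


Minimum supply price (at Q=0): P_min = 23
Quantity supplied at P* = 80:
Q* = (80 - 23)/1 = 57
PS = (1/2) * Q* * (P* - P_min)
PS = (1/2) * 57 * (80 - 23)
PS = (1/2) * 57 * 57 = 3249/2

3249/2


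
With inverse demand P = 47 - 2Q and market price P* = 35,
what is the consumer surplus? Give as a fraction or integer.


Maximum willingness to pay (at Q=0): P_max = 47
Quantity demanded at P* = 35:
Q* = (47 - 35)/2 = 6
CS = (1/2) * Q* * (P_max - P*)
CS = (1/2) * 6 * (47 - 35)
CS = (1/2) * 6 * 12 = 36

36


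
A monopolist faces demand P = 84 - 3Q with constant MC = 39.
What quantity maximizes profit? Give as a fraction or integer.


TR = P*Q = (84 - 3Q)Q = 84Q - 3Q^2
MR = dTR/dQ = 84 - 6Q
Set MR = MC:
84 - 6Q = 39
45 = 6Q
Q* = 45/6 = 15/2

15/2


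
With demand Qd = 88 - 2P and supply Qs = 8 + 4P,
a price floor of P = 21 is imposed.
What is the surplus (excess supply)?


At P = 21:
Qd = 88 - 2*21 = 46
Qs = 8 + 4*21 = 92
Surplus = Qs - Qd = 92 - 46 = 46

46


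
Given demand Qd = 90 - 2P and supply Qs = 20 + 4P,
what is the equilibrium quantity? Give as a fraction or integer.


First find equilibrium price:
90 - 2P = 20 + 4P
P* = 70/6 = 35/3
Then substitute into demand:
Q* = 90 - 2 * 35/3 = 200/3

200/3


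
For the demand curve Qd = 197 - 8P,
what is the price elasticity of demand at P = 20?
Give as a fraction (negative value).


dQ/dP = -8
At P = 20: Q = 197 - 8*20 = 37
E = (dQ/dP)(P/Q) = (-8)(20/37) = -160/37

-160/37


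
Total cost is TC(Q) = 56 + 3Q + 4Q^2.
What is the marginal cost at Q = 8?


MC = dTC/dQ = 3 + 2*4*Q
At Q = 8:
MC = 3 + 8*8
MC = 3 + 64 = 67

67


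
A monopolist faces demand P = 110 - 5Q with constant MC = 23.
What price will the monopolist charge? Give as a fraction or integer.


MR = 110 - 10Q
Set MR = MC: 110 - 10Q = 23
Q* = 87/10
Substitute into demand:
P* = 110 - 5*87/10 = 133/2

133/2


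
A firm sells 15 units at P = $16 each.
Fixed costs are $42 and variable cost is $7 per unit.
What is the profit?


Total Revenue = P * Q = 16 * 15 = $240
Total Cost = FC + VC*Q = 42 + 7*15 = $147
Profit = TR - TC = 240 - 147 = $93

$93


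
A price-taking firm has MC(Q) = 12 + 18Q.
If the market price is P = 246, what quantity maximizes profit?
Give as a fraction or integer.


In perfect competition, profit is maximized where P = MC.
246 = 12 + 18Q
234 = 18Q
Q* = 234/18 = 13

13


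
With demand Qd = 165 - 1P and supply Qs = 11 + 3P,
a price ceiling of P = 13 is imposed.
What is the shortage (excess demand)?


At P = 13:
Qd = 165 - 1*13 = 152
Qs = 11 + 3*13 = 50
Shortage = Qd - Qs = 152 - 50 = 102

102


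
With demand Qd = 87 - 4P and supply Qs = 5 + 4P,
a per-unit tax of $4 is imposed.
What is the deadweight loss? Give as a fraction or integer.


Pre-tax equilibrium quantity: Q* = 46
Post-tax equilibrium quantity: Q_tax = 38
Reduction in quantity: Q* - Q_tax = 8
DWL = (1/2) * tax * (Q* - Q_tax)
DWL = (1/2) * 4 * 8 = 16

16


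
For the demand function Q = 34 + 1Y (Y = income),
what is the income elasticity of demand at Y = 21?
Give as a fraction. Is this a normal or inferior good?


dQ/dY = 1
At Y = 21: Q = 34 + 1*21 = 55
Ey = (dQ/dY)(Y/Q) = 1 * 21 / 55 = 21/55
Since Ey > 0, this is a normal good.

21/55 (normal good)


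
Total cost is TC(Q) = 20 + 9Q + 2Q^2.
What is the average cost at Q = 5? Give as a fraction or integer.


TC(5) = 20 + 9*5 + 2*5^2
TC(5) = 20 + 45 + 50 = 115
AC = TC/Q = 115/5 = 23

23


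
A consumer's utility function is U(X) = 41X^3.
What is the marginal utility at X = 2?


MU = dU/dX = 41*3*X^(3-1)
MU = 123*X^2
At X = 2:
MU = 123 * 2^2
MU = 123 * 4 = 492

492


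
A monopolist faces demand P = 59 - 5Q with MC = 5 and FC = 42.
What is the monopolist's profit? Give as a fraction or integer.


MR = MC: 59 - 10Q = 5
Q* = 27/5
P* = 59 - 5*27/5 = 32
Profit = (P* - MC)*Q* - FC
= (32 - 5)*27/5 - 42
= 27*27/5 - 42
= 729/5 - 42 = 519/5

519/5


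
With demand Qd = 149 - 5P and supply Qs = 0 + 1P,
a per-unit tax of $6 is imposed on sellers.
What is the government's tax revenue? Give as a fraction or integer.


With tax on sellers, new supply: Qs' = 0 + 1(P - 6)
= 1P - 6
New equilibrium quantity:
Q_new = 119/6
Tax revenue = tax * Q_new = 6 * 119/6 = 119

119


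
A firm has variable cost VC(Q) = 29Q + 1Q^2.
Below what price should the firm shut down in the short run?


AVC(Q) = VC(Q)/Q = 29 + 1Q
AVC is increasing in Q, so minimum AVC is at Q -> 0+.
Min AVC = 29
The firm should shut down if P < 29.

29


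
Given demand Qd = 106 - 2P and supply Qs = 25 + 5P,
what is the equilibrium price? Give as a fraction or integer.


At equilibrium, Qd = Qs.
106 - 2P = 25 + 5P
106 - 25 = 2P + 5P
81 = 7P
P* = 81/7 = 81/7

81/7


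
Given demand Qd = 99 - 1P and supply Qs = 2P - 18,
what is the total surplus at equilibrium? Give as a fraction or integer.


Find equilibrium: 99 - 1P = 2P - 18
99 + 18 = 3P
P* = 117/3 = 39
Q* = 2*39 - 18 = 60
Inverse demand: P = 99 - Q/1, so P_max = 99
Inverse supply: P = 9 + Q/2, so P_min = 9
CS = (1/2) * 60 * (99 - 39) = 1800
PS = (1/2) * 60 * (39 - 9) = 900
TS = CS + PS = 1800 + 900 = 2700

2700


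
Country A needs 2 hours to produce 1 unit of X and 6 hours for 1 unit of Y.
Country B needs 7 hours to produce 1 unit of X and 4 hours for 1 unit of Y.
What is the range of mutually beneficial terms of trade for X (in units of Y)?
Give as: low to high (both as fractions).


Opportunity cost of X for Country A = hours_X / hours_Y = 2/6 = 1/3 units of Y
Opportunity cost of X for Country B = hours_X / hours_Y = 7/4 = 7/4 units of Y
Terms of trade must be between the two opportunity costs.
Range: 1/3 to 7/4

1/3 to 7/4


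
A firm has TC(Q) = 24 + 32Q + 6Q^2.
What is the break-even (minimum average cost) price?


AC(Q) = 24/Q + 32 + 6Q
To minimize: dAC/dQ = -24/Q^2 + 6 = 0
Q^2 = 24/6 = 4
Q* = 2
Min AC = 24/2 + 32 + 6*2
Min AC = 12 + 32 + 12 = 56

56


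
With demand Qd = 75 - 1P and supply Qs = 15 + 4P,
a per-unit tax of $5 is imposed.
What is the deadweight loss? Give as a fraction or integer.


Pre-tax equilibrium quantity: Q* = 63
Post-tax equilibrium quantity: Q_tax = 59
Reduction in quantity: Q* - Q_tax = 4
DWL = (1/2) * tax * (Q* - Q_tax)
DWL = (1/2) * 5 * 4 = 10

10


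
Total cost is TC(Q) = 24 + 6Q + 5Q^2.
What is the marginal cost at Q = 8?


MC = dTC/dQ = 6 + 2*5*Q
At Q = 8:
MC = 6 + 10*8
MC = 6 + 80 = 86

86


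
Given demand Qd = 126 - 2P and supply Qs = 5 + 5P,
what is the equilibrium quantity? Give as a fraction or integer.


First find equilibrium price:
126 - 2P = 5 + 5P
P* = 121/7 = 121/7
Then substitute into demand:
Q* = 126 - 2 * 121/7 = 640/7

640/7


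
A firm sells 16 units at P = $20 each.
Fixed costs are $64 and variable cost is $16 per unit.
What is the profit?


Total Revenue = P * Q = 20 * 16 = $320
Total Cost = FC + VC*Q = 64 + 16*16 = $320
Profit = TR - TC = 320 - 320 = $0

$0


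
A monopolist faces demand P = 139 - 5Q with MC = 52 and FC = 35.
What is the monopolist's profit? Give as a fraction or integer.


MR = MC: 139 - 10Q = 52
Q* = 87/10
P* = 139 - 5*87/10 = 191/2
Profit = (P* - MC)*Q* - FC
= (191/2 - 52)*87/10 - 35
= 87/2*87/10 - 35
= 7569/20 - 35 = 6869/20

6869/20


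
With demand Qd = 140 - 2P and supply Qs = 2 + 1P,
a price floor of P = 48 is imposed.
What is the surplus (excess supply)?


At P = 48:
Qd = 140 - 2*48 = 44
Qs = 2 + 1*48 = 50
Surplus = Qs - Qd = 50 - 44 = 6

6


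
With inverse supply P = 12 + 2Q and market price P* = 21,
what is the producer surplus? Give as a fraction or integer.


Minimum supply price (at Q=0): P_min = 12
Quantity supplied at P* = 21:
Q* = (21 - 12)/2 = 9/2
PS = (1/2) * Q* * (P* - P_min)
PS = (1/2) * 9/2 * (21 - 12)
PS = (1/2) * 9/2 * 9 = 81/4

81/4


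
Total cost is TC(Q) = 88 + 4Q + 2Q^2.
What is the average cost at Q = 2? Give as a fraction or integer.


TC(2) = 88 + 4*2 + 2*2^2
TC(2) = 88 + 8 + 8 = 104
AC = TC/Q = 104/2 = 52

52


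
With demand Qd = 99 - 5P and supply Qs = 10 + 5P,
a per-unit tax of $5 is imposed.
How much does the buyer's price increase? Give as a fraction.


With a per-unit tax, the buyer's price increase depends on relative slopes.
Supply slope: d = 5, Demand slope: b = 5
Buyer's price increase = d * tax / (b + d)
= 5 * 5 / (5 + 5)
= 25 / 10 = 5/2

5/2


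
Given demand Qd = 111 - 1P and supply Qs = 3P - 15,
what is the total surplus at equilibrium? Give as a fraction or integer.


Find equilibrium: 111 - 1P = 3P - 15
111 + 15 = 4P
P* = 126/4 = 63/2
Q* = 3*63/2 - 15 = 159/2
Inverse demand: P = 111 - Q/1, so P_max = 111
Inverse supply: P = 5 + Q/3, so P_min = 5
CS = (1/2) * 159/2 * (111 - 63/2) = 25281/8
PS = (1/2) * 159/2 * (63/2 - 5) = 8427/8
TS = CS + PS = 25281/8 + 8427/8 = 8427/2

8427/2


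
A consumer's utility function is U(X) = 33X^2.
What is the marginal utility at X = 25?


MU = dU/dX = 33*2*X^(2-1)
MU = 66*X^1
At X = 25:
MU = 66 * 25^1
MU = 66 * 25 = 1650

1650


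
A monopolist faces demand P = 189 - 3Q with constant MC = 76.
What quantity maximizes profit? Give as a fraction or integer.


TR = P*Q = (189 - 3Q)Q = 189Q - 3Q^2
MR = dTR/dQ = 189 - 6Q
Set MR = MC:
189 - 6Q = 76
113 = 6Q
Q* = 113/6 = 113/6

113/6


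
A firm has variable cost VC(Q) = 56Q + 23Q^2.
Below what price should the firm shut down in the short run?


AVC(Q) = VC(Q)/Q = 56 + 23Q
AVC is increasing in Q, so minimum AVC is at Q -> 0+.
Min AVC = 56
The firm should shut down if P < 56.

56


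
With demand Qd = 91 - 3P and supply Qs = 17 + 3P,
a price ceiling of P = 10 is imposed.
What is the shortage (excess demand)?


At P = 10:
Qd = 91 - 3*10 = 61
Qs = 17 + 3*10 = 47
Shortage = Qd - Qs = 61 - 47 = 14

14


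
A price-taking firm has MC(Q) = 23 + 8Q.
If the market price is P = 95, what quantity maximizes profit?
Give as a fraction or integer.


In perfect competition, profit is maximized where P = MC.
95 = 23 + 8Q
72 = 8Q
Q* = 72/8 = 9

9


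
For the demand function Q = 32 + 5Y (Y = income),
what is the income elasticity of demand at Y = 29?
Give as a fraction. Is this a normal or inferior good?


dQ/dY = 5
At Y = 29: Q = 32 + 5*29 = 177
Ey = (dQ/dY)(Y/Q) = 5 * 29 / 177 = 145/177
Since Ey > 0, this is a normal good.

145/177 (normal good)


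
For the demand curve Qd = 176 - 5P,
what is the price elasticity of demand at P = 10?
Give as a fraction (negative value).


dQ/dP = -5
At P = 10: Q = 176 - 5*10 = 126
E = (dQ/dP)(P/Q) = (-5)(10/126) = -25/63

-25/63


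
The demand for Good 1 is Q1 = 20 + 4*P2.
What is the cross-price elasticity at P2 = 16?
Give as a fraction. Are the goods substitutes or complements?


dQ1/dP2 = 4
At P2 = 16: Q1 = 20 + 4*16 = 84
Exy = (dQ1/dP2)(P2/Q1) = 4 * 16 / 84 = 16/21
Since Exy > 0, the goods are substitutes.

16/21 (substitutes)


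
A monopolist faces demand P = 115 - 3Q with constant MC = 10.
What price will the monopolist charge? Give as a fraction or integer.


MR = 115 - 6Q
Set MR = MC: 115 - 6Q = 10
Q* = 35/2
Substitute into demand:
P* = 115 - 3*35/2 = 125/2

125/2


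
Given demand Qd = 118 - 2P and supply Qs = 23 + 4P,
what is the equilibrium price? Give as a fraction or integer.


At equilibrium, Qd = Qs.
118 - 2P = 23 + 4P
118 - 23 = 2P + 4P
95 = 6P
P* = 95/6 = 95/6

95/6


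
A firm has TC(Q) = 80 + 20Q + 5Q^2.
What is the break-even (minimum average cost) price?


AC(Q) = 80/Q + 20 + 5Q
To minimize: dAC/dQ = -80/Q^2 + 5 = 0
Q^2 = 80/5 = 16
Q* = 4
Min AC = 80/4 + 20 + 5*4
Min AC = 20 + 20 + 20 = 60

60


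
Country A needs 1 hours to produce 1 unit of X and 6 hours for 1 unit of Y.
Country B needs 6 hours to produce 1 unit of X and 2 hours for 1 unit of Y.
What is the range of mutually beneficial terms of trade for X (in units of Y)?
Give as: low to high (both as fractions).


Opportunity cost of X for Country A = hours_X / hours_Y = 1/6 = 1/6 units of Y
Opportunity cost of X for Country B = hours_X / hours_Y = 6/2 = 3 units of Y
Terms of trade must be between the two opportunity costs.
Range: 1/6 to 3

1/6 to 3


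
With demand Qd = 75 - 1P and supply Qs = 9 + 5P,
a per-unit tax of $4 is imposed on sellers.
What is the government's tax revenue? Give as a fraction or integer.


With tax on sellers, new supply: Qs' = 9 + 5(P - 4)
= 5P - 11
New equilibrium quantity:
Q_new = 182/3
Tax revenue = tax * Q_new = 4 * 182/3 = 728/3

728/3


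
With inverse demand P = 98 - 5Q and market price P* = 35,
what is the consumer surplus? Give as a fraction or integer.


Maximum willingness to pay (at Q=0): P_max = 98
Quantity demanded at P* = 35:
Q* = (98 - 35)/5 = 63/5
CS = (1/2) * Q* * (P_max - P*)
CS = (1/2) * 63/5 * (98 - 35)
CS = (1/2) * 63/5 * 63 = 3969/10

3969/10


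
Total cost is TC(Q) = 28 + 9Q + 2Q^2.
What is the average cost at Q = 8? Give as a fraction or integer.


TC(8) = 28 + 9*8 + 2*8^2
TC(8) = 28 + 72 + 128 = 228
AC = TC/Q = 228/8 = 57/2

57/2


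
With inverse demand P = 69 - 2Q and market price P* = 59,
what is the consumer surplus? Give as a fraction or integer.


Maximum willingness to pay (at Q=0): P_max = 69
Quantity demanded at P* = 59:
Q* = (69 - 59)/2 = 5
CS = (1/2) * Q* * (P_max - P*)
CS = (1/2) * 5 * (69 - 59)
CS = (1/2) * 5 * 10 = 25

25


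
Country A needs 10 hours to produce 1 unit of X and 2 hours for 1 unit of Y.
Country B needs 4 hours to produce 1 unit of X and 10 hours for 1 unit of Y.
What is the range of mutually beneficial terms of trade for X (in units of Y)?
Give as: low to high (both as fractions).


Opportunity cost of X for Country A = hours_X / hours_Y = 10/2 = 5 units of Y
Opportunity cost of X for Country B = hours_X / hours_Y = 4/10 = 2/5 units of Y
Terms of trade must be between the two opportunity costs.
Range: 2/5 to 5

2/5 to 5


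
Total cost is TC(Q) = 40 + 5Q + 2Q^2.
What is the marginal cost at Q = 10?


MC = dTC/dQ = 5 + 2*2*Q
At Q = 10:
MC = 5 + 4*10
MC = 5 + 40 = 45

45


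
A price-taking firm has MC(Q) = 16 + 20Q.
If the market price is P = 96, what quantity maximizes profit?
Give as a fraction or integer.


In perfect competition, profit is maximized where P = MC.
96 = 16 + 20Q
80 = 20Q
Q* = 80/20 = 4

4


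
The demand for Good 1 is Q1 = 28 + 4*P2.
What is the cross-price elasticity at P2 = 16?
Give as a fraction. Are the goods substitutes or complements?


dQ1/dP2 = 4
At P2 = 16: Q1 = 28 + 4*16 = 92
Exy = (dQ1/dP2)(P2/Q1) = 4 * 16 / 92 = 16/23
Since Exy > 0, the goods are substitutes.

16/23 (substitutes)


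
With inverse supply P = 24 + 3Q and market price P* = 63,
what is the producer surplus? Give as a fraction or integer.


Minimum supply price (at Q=0): P_min = 24
Quantity supplied at P* = 63:
Q* = (63 - 24)/3 = 13
PS = (1/2) * Q* * (P* - P_min)
PS = (1/2) * 13 * (63 - 24)
PS = (1/2) * 13 * 39 = 507/2

507/2


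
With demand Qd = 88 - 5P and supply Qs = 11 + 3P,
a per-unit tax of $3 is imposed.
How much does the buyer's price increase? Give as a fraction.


With a per-unit tax, the buyer's price increase depends on relative slopes.
Supply slope: d = 3, Demand slope: b = 5
Buyer's price increase = d * tax / (b + d)
= 3 * 3 / (5 + 3)
= 9 / 8 = 9/8

9/8


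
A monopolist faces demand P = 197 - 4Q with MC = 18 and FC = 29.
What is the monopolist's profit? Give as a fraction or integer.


MR = MC: 197 - 8Q = 18
Q* = 179/8
P* = 197 - 4*179/8 = 215/2
Profit = (P* - MC)*Q* - FC
= (215/2 - 18)*179/8 - 29
= 179/2*179/8 - 29
= 32041/16 - 29 = 31577/16

31577/16


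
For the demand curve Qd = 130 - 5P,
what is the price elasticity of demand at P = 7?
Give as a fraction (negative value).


dQ/dP = -5
At P = 7: Q = 130 - 5*7 = 95
E = (dQ/dP)(P/Q) = (-5)(7/95) = -7/19

-7/19


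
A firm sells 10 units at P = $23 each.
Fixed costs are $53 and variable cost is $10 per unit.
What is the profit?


Total Revenue = P * Q = 23 * 10 = $230
Total Cost = FC + VC*Q = 53 + 10*10 = $153
Profit = TR - TC = 230 - 153 = $77

$77


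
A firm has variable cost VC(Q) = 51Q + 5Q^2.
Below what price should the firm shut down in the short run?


AVC(Q) = VC(Q)/Q = 51 + 5Q
AVC is increasing in Q, so minimum AVC is at Q -> 0+.
Min AVC = 51
The firm should shut down if P < 51.

51


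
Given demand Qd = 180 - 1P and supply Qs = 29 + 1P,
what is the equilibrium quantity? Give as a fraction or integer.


First find equilibrium price:
180 - 1P = 29 + 1P
P* = 151/2 = 151/2
Then substitute into demand:
Q* = 180 - 1 * 151/2 = 209/2

209/2


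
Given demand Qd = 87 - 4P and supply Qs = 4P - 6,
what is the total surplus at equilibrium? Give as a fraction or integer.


Find equilibrium: 87 - 4P = 4P - 6
87 + 6 = 8P
P* = 93/8 = 93/8
Q* = 4*93/8 - 6 = 81/2
Inverse demand: P = 87/4 - Q/4, so P_max = 87/4
Inverse supply: P = 3/2 + Q/4, so P_min = 3/2
CS = (1/2) * 81/2 * (87/4 - 93/8) = 6561/32
PS = (1/2) * 81/2 * (93/8 - 3/2) = 6561/32
TS = CS + PS = 6561/32 + 6561/32 = 6561/16

6561/16


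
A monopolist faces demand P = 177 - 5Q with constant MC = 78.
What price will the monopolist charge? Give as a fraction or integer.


MR = 177 - 10Q
Set MR = MC: 177 - 10Q = 78
Q* = 99/10
Substitute into demand:
P* = 177 - 5*99/10 = 255/2

255/2


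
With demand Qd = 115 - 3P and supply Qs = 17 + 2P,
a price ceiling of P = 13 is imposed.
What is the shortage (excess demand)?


At P = 13:
Qd = 115 - 3*13 = 76
Qs = 17 + 2*13 = 43
Shortage = Qd - Qs = 76 - 43 = 33

33


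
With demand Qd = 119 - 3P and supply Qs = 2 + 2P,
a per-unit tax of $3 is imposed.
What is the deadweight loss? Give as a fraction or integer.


Pre-tax equilibrium quantity: Q* = 244/5
Post-tax equilibrium quantity: Q_tax = 226/5
Reduction in quantity: Q* - Q_tax = 18/5
DWL = (1/2) * tax * (Q* - Q_tax)
DWL = (1/2) * 3 * 18/5 = 27/5

27/5


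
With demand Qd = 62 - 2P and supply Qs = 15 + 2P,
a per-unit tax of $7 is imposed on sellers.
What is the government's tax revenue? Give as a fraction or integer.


With tax on sellers, new supply: Qs' = 15 + 2(P - 7)
= 1 + 2P
New equilibrium quantity:
Q_new = 63/2
Tax revenue = tax * Q_new = 7 * 63/2 = 441/2

441/2


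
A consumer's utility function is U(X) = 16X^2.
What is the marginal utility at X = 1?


MU = dU/dX = 16*2*X^(2-1)
MU = 32*X^1
At X = 1:
MU = 32 * 1^1
MU = 32 * 1 = 32

32


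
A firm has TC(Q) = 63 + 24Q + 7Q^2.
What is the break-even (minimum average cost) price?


AC(Q) = 63/Q + 24 + 7Q
To minimize: dAC/dQ = -63/Q^2 + 7 = 0
Q^2 = 63/7 = 9
Q* = 3
Min AC = 63/3 + 24 + 7*3
Min AC = 21 + 24 + 21 = 66

66


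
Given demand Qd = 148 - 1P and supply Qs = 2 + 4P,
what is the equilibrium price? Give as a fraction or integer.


At equilibrium, Qd = Qs.
148 - 1P = 2 + 4P
148 - 2 = 1P + 4P
146 = 5P
P* = 146/5 = 146/5

146/5


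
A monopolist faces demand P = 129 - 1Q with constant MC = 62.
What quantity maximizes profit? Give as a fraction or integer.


TR = P*Q = (129 - 1Q)Q = 129Q - 1Q^2
MR = dTR/dQ = 129 - 2Q
Set MR = MC:
129 - 2Q = 62
67 = 2Q
Q* = 67/2 = 67/2

67/2


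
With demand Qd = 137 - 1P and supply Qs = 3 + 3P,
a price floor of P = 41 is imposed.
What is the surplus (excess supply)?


At P = 41:
Qd = 137 - 1*41 = 96
Qs = 3 + 3*41 = 126
Surplus = Qs - Qd = 126 - 96 = 30

30


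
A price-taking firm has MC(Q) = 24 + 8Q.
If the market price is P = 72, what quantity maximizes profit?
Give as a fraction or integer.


In perfect competition, profit is maximized where P = MC.
72 = 24 + 8Q
48 = 8Q
Q* = 48/8 = 6

6


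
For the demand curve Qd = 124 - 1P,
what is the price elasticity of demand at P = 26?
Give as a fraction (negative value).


dQ/dP = -1
At P = 26: Q = 124 - 1*26 = 98
E = (dQ/dP)(P/Q) = (-1)(26/98) = -13/49

-13/49


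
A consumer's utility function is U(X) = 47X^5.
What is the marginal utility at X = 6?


MU = dU/dX = 47*5*X^(5-1)
MU = 235*X^4
At X = 6:
MU = 235 * 6^4
MU = 235 * 1296 = 304560

304560


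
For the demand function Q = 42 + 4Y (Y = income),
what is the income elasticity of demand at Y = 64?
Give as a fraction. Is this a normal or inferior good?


dQ/dY = 4
At Y = 64: Q = 42 + 4*64 = 298
Ey = (dQ/dY)(Y/Q) = 4 * 64 / 298 = 128/149
Since Ey > 0, this is a normal good.

128/149 (normal good)


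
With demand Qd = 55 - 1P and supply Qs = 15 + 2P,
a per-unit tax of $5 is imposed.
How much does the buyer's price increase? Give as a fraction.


With a per-unit tax, the buyer's price increase depends on relative slopes.
Supply slope: d = 2, Demand slope: b = 1
Buyer's price increase = d * tax / (b + d)
= 2 * 5 / (1 + 2)
= 10 / 3 = 10/3

10/3


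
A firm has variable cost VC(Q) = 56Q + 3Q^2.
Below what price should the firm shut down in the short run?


AVC(Q) = VC(Q)/Q = 56 + 3Q
AVC is increasing in Q, so minimum AVC is at Q -> 0+.
Min AVC = 56
The firm should shut down if P < 56.

56


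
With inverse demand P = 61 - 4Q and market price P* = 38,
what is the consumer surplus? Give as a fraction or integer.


Maximum willingness to pay (at Q=0): P_max = 61
Quantity demanded at P* = 38:
Q* = (61 - 38)/4 = 23/4
CS = (1/2) * Q* * (P_max - P*)
CS = (1/2) * 23/4 * (61 - 38)
CS = (1/2) * 23/4 * 23 = 529/8

529/8


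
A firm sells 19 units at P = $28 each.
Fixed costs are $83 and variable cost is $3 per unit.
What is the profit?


Total Revenue = P * Q = 28 * 19 = $532
Total Cost = FC + VC*Q = 83 + 3*19 = $140
Profit = TR - TC = 532 - 140 = $392

$392


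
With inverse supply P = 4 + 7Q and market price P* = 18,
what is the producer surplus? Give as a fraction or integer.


Minimum supply price (at Q=0): P_min = 4
Quantity supplied at P* = 18:
Q* = (18 - 4)/7 = 2
PS = (1/2) * Q* * (P* - P_min)
PS = (1/2) * 2 * (18 - 4)
PS = (1/2) * 2 * 14 = 14

14


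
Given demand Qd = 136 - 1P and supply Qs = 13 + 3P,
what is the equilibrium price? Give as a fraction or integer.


At equilibrium, Qd = Qs.
136 - 1P = 13 + 3P
136 - 13 = 1P + 3P
123 = 4P
P* = 123/4 = 123/4

123/4


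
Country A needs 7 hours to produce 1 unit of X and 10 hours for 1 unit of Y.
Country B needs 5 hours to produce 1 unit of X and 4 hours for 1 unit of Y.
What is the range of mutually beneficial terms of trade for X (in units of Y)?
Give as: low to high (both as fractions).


Opportunity cost of X for Country A = hours_X / hours_Y = 7/10 = 7/10 units of Y
Opportunity cost of X for Country B = hours_X / hours_Y = 5/4 = 5/4 units of Y
Terms of trade must be between the two opportunity costs.
Range: 7/10 to 5/4

7/10 to 5/4


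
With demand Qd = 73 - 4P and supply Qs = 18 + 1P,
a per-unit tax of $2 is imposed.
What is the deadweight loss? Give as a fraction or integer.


Pre-tax equilibrium quantity: Q* = 29
Post-tax equilibrium quantity: Q_tax = 137/5
Reduction in quantity: Q* - Q_tax = 8/5
DWL = (1/2) * tax * (Q* - Q_tax)
DWL = (1/2) * 2 * 8/5 = 8/5

8/5


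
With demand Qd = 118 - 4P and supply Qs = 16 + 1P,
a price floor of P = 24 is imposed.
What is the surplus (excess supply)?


At P = 24:
Qd = 118 - 4*24 = 22
Qs = 16 + 1*24 = 40
Surplus = Qs - Qd = 40 - 22 = 18

18


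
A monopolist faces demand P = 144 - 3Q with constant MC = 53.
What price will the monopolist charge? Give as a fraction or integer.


MR = 144 - 6Q
Set MR = MC: 144 - 6Q = 53
Q* = 91/6
Substitute into demand:
P* = 144 - 3*91/6 = 197/2

197/2


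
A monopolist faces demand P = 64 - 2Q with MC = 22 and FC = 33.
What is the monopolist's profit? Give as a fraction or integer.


MR = MC: 64 - 4Q = 22
Q* = 21/2
P* = 64 - 2*21/2 = 43
Profit = (P* - MC)*Q* - FC
= (43 - 22)*21/2 - 33
= 21*21/2 - 33
= 441/2 - 33 = 375/2

375/2


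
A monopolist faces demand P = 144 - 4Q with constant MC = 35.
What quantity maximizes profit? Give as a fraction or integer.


TR = P*Q = (144 - 4Q)Q = 144Q - 4Q^2
MR = dTR/dQ = 144 - 8Q
Set MR = MC:
144 - 8Q = 35
109 = 8Q
Q* = 109/8 = 109/8

109/8


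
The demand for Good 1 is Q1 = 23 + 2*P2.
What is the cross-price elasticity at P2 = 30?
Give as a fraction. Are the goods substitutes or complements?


dQ1/dP2 = 2
At P2 = 30: Q1 = 23 + 2*30 = 83
Exy = (dQ1/dP2)(P2/Q1) = 2 * 30 / 83 = 60/83
Since Exy > 0, the goods are substitutes.

60/83 (substitutes)


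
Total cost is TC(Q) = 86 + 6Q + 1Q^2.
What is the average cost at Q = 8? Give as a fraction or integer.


TC(8) = 86 + 6*8 + 1*8^2
TC(8) = 86 + 48 + 64 = 198
AC = TC/Q = 198/8 = 99/4

99/4


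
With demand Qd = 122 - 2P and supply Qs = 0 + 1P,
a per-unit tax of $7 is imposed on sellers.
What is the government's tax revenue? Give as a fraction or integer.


With tax on sellers, new supply: Qs' = 0 + 1(P - 7)
= 1P - 7
New equilibrium quantity:
Q_new = 36
Tax revenue = tax * Q_new = 7 * 36 = 252

252


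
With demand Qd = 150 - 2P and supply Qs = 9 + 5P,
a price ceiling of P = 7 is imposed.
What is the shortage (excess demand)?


At P = 7:
Qd = 150 - 2*7 = 136
Qs = 9 + 5*7 = 44
Shortage = Qd - Qs = 136 - 44 = 92

92


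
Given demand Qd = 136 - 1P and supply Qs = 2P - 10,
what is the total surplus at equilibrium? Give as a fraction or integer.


Find equilibrium: 136 - 1P = 2P - 10
136 + 10 = 3P
P* = 146/3 = 146/3
Q* = 2*146/3 - 10 = 262/3
Inverse demand: P = 136 - Q/1, so P_max = 136
Inverse supply: P = 5 + Q/2, so P_min = 5
CS = (1/2) * 262/3 * (136 - 146/3) = 34322/9
PS = (1/2) * 262/3 * (146/3 - 5) = 17161/9
TS = CS + PS = 34322/9 + 17161/9 = 17161/3

17161/3


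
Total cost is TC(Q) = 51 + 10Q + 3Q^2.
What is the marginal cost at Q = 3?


MC = dTC/dQ = 10 + 2*3*Q
At Q = 3:
MC = 10 + 6*3
MC = 10 + 18 = 28

28


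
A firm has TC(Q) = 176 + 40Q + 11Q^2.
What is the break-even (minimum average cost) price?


AC(Q) = 176/Q + 40 + 11Q
To minimize: dAC/dQ = -176/Q^2 + 11 = 0
Q^2 = 176/11 = 16
Q* = 4
Min AC = 176/4 + 40 + 11*4
Min AC = 44 + 40 + 44 = 128

128


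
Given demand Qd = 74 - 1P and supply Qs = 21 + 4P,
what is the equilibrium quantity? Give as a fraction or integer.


First find equilibrium price:
74 - 1P = 21 + 4P
P* = 53/5 = 53/5
Then substitute into demand:
Q* = 74 - 1 * 53/5 = 317/5

317/5


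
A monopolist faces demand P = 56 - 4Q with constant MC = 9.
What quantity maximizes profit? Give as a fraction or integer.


TR = P*Q = (56 - 4Q)Q = 56Q - 4Q^2
MR = dTR/dQ = 56 - 8Q
Set MR = MC:
56 - 8Q = 9
47 = 8Q
Q* = 47/8 = 47/8

47/8


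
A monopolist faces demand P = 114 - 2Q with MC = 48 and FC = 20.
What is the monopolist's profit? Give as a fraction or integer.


MR = MC: 114 - 4Q = 48
Q* = 33/2
P* = 114 - 2*33/2 = 81
Profit = (P* - MC)*Q* - FC
= (81 - 48)*33/2 - 20
= 33*33/2 - 20
= 1089/2 - 20 = 1049/2

1049/2


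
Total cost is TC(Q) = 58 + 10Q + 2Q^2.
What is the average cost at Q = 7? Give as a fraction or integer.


TC(7) = 58 + 10*7 + 2*7^2
TC(7) = 58 + 70 + 98 = 226
AC = TC/Q = 226/7 = 226/7

226/7


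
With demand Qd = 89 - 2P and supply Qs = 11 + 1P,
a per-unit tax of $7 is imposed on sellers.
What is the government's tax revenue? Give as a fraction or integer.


With tax on sellers, new supply: Qs' = 11 + 1(P - 7)
= 4 + 1P
New equilibrium quantity:
Q_new = 97/3
Tax revenue = tax * Q_new = 7 * 97/3 = 679/3

679/3


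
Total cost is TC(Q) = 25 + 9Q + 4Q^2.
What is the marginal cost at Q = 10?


MC = dTC/dQ = 9 + 2*4*Q
At Q = 10:
MC = 9 + 8*10
MC = 9 + 80 = 89

89


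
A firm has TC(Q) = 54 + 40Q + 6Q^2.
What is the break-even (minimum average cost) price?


AC(Q) = 54/Q + 40 + 6Q
To minimize: dAC/dQ = -54/Q^2 + 6 = 0
Q^2 = 54/6 = 9
Q* = 3
Min AC = 54/3 + 40 + 6*3
Min AC = 18 + 40 + 18 = 76

76


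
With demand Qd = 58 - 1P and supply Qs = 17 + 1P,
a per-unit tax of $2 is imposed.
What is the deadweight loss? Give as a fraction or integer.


Pre-tax equilibrium quantity: Q* = 75/2
Post-tax equilibrium quantity: Q_tax = 73/2
Reduction in quantity: Q* - Q_tax = 1
DWL = (1/2) * tax * (Q* - Q_tax)
DWL = (1/2) * 2 * 1 = 1

1


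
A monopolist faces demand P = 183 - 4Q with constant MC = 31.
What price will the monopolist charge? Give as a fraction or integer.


MR = 183 - 8Q
Set MR = MC: 183 - 8Q = 31
Q* = 19
Substitute into demand:
P* = 183 - 4*19 = 107

107


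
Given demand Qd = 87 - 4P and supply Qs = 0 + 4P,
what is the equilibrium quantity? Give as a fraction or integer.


First find equilibrium price:
87 - 4P = 0 + 4P
P* = 87/8 = 87/8
Then substitute into demand:
Q* = 87 - 4 * 87/8 = 87/2

87/2


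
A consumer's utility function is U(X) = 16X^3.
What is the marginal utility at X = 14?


MU = dU/dX = 16*3*X^(3-1)
MU = 48*X^2
At X = 14:
MU = 48 * 14^2
MU = 48 * 196 = 9408

9408


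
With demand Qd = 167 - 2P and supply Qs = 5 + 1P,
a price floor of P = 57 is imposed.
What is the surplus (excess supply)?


At P = 57:
Qd = 167 - 2*57 = 53
Qs = 5 + 1*57 = 62
Surplus = Qs - Qd = 62 - 53 = 9

9
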